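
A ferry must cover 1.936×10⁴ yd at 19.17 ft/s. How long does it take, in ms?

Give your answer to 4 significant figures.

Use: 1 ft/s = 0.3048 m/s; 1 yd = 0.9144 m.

3.030×10⁶ ms

1.936×10⁴ yd × 0.9144 = 17702.8 m
19.17 ft/s × 0.3048 = 5.84302 m/s
t = d / v = 17702.8 m / 5.84302 m/s = 3029.73 s
3029.73 s ÷ (0.001 s/ms) = 3.02973×10⁶ ms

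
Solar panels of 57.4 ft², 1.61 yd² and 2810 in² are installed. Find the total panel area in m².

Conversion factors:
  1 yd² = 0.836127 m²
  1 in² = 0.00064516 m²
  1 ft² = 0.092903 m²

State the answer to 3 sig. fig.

57.4 ft² × 0.092903 = 5.33263 m²
1.61 yd² × 0.836127 = 1.34616 m²
2810 in² × 0.00064516 = 1.8129 m²
Combined: 5.33263 + 1.34616 + 1.8129 = 8.49169 m²

8.49 m²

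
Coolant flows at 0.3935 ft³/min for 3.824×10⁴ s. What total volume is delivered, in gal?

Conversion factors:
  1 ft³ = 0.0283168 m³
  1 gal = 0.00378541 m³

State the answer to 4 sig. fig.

0.3935 ft³/min → 1.85711×10⁻⁴ m³/s
V = Q × t = 1.85711×10⁻⁴ × 38240 = 7.10159 m³
In gal: 7.10159 / 0.00378541 = 1876.04 gal

1876 gal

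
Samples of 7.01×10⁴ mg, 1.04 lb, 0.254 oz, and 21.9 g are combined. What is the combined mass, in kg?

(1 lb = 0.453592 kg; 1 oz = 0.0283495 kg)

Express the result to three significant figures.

0.571 kg

7.01×10⁴ mg × 10⁻⁶ = 0.0701 kg
1.04 lb × 0.453592 = 0.471736 kg
0.254 oz × 0.0283495 = 0.00720077 kg
21.9 g × 0.001 = 0.0219 kg
Combined: 0.0701 + 0.471736 + 0.00720077 + 0.0219 = 0.570937 kg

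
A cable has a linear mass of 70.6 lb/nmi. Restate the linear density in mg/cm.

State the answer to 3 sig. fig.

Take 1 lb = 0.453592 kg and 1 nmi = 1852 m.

70.6 lb/nmi × 0.453592 kg/lb ÷ 1852 m/nmi = 0.0172914 kg/m
0.0172914 kg/m ÷ 10⁻⁶ kg/mg × 0.01 m/cm = 172.914 mg/cm

173 mg/cm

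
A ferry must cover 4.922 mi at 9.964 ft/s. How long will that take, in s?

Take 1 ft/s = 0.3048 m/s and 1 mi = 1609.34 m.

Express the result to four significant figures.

4.922 mi × 1609.34 → 7921.17 m
9.964 ft/s × 0.3048 → 3.03703 m/s
t = d / v = 7921.17 m / 3.03703 m/s = 2608.2 s

2608 s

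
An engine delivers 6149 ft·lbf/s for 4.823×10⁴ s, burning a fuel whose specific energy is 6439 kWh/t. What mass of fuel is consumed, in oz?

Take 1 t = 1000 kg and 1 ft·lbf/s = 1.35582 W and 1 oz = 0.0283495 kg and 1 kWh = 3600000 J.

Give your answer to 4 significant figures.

6149 ft·lbf/s → 8336.94 W
E = P × t = 8336.94 × 48230 = 4.02091×10⁸ J
6439 kWh/t → 2.31804×10⁷ J/kg
m = E / e_s = 4.02091×10⁸ / 2.31804×10⁷ = 17.3462 kg
In oz: 17.3462 / 0.0283495 = 611.87 oz

611.9 oz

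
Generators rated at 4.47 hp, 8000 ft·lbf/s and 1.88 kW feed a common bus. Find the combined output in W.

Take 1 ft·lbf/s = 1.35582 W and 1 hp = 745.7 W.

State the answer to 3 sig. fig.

4.47 hp × 745.7 = 3333.28 W
8000 ft·lbf/s × 1.35582 = 10846.6 W
1.88 kW × 1000 = 1880 W
Total: 3333.28 + 10846.6 + 1880 = 16059.9 W

1.61×10⁴ W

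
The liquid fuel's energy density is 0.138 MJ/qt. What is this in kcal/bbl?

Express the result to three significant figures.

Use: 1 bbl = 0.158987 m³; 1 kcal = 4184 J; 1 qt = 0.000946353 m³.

5540 kcal/bbl

0.138 MJ/qt × 1000000 J/MJ ÷ 0.000946353 m³/qt = 1.45823×10⁸ J/m³
1.45823×10⁸ J/m³ ÷ 4184 J/kcal × 0.158987 m³/bbl = 5541.1 kcal/bbl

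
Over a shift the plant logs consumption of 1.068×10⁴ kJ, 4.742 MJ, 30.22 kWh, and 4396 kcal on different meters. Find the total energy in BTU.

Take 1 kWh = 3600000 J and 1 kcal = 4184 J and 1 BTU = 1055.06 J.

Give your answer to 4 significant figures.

1.352×10⁵ BTU

1.068×10⁴ kJ × 1000 = 1.068×10⁷ J
4.742 MJ × 1000000 = 4.742×10⁶ J
30.22 kWh × 3600000 = 1.08792×10⁸ J
4396 kcal × 4184 = 1.83929×10⁷ J
Sum: 1.068×10⁷ + 4.742×10⁶ + 1.08792×10⁸ + 1.83929×10⁷ = 1.42607×10⁸ J
In BTU: 1.42607×10⁸ / 1055.06 = 135165 BTU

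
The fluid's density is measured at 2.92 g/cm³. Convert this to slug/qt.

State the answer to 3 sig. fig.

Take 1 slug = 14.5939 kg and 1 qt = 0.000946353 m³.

2.92 g/cm³ × 0.001 kg/g ÷ 10⁻⁶ m³/cm³ = 2920 kg/m³
2920 kg/m³ ÷ 14.5939 kg/slug × 0.000946353 m³/qt = 0.18935 slug/qt

0.189 slug/qt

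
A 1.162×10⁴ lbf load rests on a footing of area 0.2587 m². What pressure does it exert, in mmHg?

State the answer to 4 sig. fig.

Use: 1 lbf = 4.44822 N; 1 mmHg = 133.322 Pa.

1.162×10⁴ lbf × 4.44822 → 51688.3 N
P = F / A = 51688.3 N / 0.2587 m² = 199800 Pa
199800 Pa ÷ (133.322 Pa/mmHg) = 1498.63 mmHg

1499 mmHg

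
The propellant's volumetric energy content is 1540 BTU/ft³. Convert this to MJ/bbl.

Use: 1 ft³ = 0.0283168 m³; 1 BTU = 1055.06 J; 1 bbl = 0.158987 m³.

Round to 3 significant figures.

1540 BTU/ft³ × 1055.06 J/BTU ÷ 0.0283168 m³/ft³ = 5.73791×10⁷ J/m³
5.73791×10⁷ J/m³ ÷ 1000000 J/MJ × 0.158987 m³/bbl = 9.12253 MJ/bbl

9.12 MJ/bbl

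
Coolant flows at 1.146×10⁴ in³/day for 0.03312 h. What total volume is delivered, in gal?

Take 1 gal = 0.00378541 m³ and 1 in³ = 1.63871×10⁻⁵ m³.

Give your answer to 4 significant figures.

1.146×10⁴ in³/day → 2.17357×10⁻⁶ m³/s
0.03312 h → 119.232 s
V = Q × t = 2.17357×10⁻⁶ × 119.232 = 2.59159×10⁻⁴ m³
In gal: 2.59159×10⁻⁴ / 0.00378541 = 0.0684626 gal

0.06846 gal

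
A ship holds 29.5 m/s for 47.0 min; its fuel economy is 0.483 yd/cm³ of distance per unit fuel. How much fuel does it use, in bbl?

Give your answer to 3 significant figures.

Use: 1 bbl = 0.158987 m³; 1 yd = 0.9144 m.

47.0 min → 2820 s
d = v × t = 29.5 × 2820 = 83190 m
0.483 yd/cm³ → 441655 m/m³
V = d / (distance per unit fuel) = 83190 / 441655 = 0.18836 m³
In bbl: 0.18836 / 0.158987 = 1.18475 bbl

1.18 bbl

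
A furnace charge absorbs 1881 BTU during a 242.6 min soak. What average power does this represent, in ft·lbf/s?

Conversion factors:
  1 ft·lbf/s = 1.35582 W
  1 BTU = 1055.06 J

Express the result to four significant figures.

100.6 ft·lbf/s

1881 BTU × 1055.06 → 1.98457×10⁶ J
242.6 min × 60 → 14556 s
P = E / t = 1.98457×10⁶ J / 14556 s = 136.34 W
136.34 W ÷ (1.35582 W/ft·lbf/s) = 100.559 ft·lbf/s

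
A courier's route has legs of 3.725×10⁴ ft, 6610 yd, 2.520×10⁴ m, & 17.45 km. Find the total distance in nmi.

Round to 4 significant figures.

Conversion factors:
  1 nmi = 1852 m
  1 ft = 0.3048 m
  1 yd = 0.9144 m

3.725×10⁴ ft × 0.3048 → 11353.8 m
6610 yd × 0.9144 → 6044.18 m
2.520×10⁴ m (already m)
17.45 km × 1000 → 17450 m
Sum: 11353.8 + 6044.18 + 25200 + 17450 = 60048 m
In nmi: 60048 / 1852 = 32.4233 nmi

32.42 nmi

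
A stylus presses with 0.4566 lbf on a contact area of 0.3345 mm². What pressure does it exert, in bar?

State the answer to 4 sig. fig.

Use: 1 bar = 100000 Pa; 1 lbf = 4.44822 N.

60.72 bar

0.4566 lbf × 4.44822 → 2.03106 N
0.3345 mm² × 10⁻⁶ → 3.345×10⁻⁷ m²
P = F / A = 2.03106 N / 3.345×10⁻⁷ m² = 6.07193×10⁶ Pa
6.07193×10⁶ Pa ÷ (100000 Pa/bar) = 60.7193 bar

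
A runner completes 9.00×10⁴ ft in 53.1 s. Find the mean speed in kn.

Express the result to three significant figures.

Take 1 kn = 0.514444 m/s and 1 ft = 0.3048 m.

1000 kn

9.00×10⁴ ft × 0.3048 → 27432 m
v = d / t = 27432 m / 53.1 s = 516.61 m/s
516.61 m/s ÷ (0.514444 m/s/kn) = 1004.21 kn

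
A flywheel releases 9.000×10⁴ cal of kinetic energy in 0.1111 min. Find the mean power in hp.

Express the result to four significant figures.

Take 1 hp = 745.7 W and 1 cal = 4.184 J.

9.000×10⁴ cal × 4.184 = 376560 J
0.1111 min × 60 = 6.666 s
P = E / t = 376560 J / 6.666 s = 56489.6 W
56489.6 W ÷ (745.7 W/hp) = 75.7538 hp

75.75 hp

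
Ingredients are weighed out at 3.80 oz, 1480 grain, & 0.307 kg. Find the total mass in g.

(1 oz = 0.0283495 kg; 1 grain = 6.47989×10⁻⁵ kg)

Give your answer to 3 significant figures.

3.80 oz × 0.0283495 = 0.107728 kg
1480 grain × 6.47989×10⁻⁵ = 0.0959024 kg
0.307 kg (already kg)
Combined: 0.107728 + 0.0959024 + 0.307 = 0.51063 kg
In g: 0.51063 / 0.001 = 510.63 g

511 g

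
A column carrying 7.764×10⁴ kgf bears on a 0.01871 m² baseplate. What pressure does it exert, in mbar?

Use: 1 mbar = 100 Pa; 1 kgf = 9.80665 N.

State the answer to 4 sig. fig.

4.069×10⁵ mbar

7.764×10⁴ kgf × 9.80665 → 761388 N
P = F / A = 761388 N / 0.01871 m² = 4.06942×10⁷ Pa
4.06942×10⁷ Pa ÷ (100 Pa/mbar) = 406942 mbar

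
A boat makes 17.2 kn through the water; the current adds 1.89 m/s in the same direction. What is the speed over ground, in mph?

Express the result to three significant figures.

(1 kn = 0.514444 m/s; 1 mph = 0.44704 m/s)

24.0 mph

17.2 kn × 0.514444 → 8.84844 m/s
1.89 m/s (already m/s)
Sum: 8.84844 + 1.89 = 10.7384 m/s
In mph: 10.7384 / 0.44704 = 24.0211 mph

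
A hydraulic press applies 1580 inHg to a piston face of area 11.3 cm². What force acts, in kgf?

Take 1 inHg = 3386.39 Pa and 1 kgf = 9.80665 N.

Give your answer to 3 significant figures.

1580 inHg × 3386.39 = 5.3505×10⁶ Pa
11.3 cm² × 0.0001 = 0.00113 m²
F = P × A = 5.3505×10⁶ Pa × 0.00113 m² = 6046.06 N
6046.06 N ÷ (9.80665 N/kgf) = 616.527 kgf

617 kgf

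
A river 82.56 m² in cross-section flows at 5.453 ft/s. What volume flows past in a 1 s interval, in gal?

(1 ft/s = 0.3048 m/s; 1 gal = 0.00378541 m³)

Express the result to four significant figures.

3.625×10⁴ gal

5.453 ft/s × 0.3048 = 1.66207 m/s
V = v × A × t = 1.66207 m/s × 82.56 m² × 1 s = 137.22 m³
137.22 m³ ÷ (0.00378541 m³/gal) = 36249.7 gal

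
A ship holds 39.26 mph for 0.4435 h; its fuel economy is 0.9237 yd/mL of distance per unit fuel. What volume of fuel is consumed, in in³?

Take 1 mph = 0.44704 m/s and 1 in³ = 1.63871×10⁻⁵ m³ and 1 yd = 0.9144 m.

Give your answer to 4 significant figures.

39.26 mph → 17.5508 m/s
0.4435 h → 1596.6 s
d = v × t = 17.5508 × 1596.6 = 28021.6 m
0.9237 yd/mL → 844631 m/m³
V = d / (distance per unit fuel) = 28021.6 / 844631 = 0.0331761 m³
In in³: 0.0331761 / 1.63871×10⁻⁵ = 2024.53 in³

2025 in³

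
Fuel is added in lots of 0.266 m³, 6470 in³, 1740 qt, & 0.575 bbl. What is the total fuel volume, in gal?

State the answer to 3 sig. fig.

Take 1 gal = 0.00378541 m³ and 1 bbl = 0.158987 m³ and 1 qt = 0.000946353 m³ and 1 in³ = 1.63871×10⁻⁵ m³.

557 gal

0.266 m³ (already m³)
6470 in³ × 1.63871×10⁻⁵ = 0.106025 m³
1740 qt × 0.000946353 = 1.64665 m³
0.575 bbl × 0.158987 = 0.0914175 m³
Combined: 0.266 + 0.106025 + 1.64665 + 0.0914175 = 2.11009 m³
In gal: 2.11009 / 0.00378541 = 557.427 gal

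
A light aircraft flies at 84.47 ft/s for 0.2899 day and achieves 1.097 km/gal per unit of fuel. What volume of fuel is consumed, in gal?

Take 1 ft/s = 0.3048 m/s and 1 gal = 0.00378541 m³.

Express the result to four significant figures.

587.9 gal

84.47 ft/s → 25.7465 m/s
0.2899 day → 25047.4 s
d = v × t = 25.7465 × 25047.4 = 644883 m
1.097 km/gal → 289797 m/m³
V = d / (distance per unit fuel) = 644883 / 289797 = 2.22529 m³
In gal: 2.22529 / 0.00378541 = 587.86 gal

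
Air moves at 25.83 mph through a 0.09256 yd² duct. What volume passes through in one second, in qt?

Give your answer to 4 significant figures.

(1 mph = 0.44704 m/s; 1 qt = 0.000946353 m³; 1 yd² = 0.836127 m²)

944.3 qt

25.83 mph × 0.44704 → 11.547 m/s
0.09256 yd² × 0.836127 → 0.0773919 m²
V = v × A × t = 11.547 m/s × 0.0773919 m² × 1 s = 0.893644 m³
0.893644 m³ ÷ (0.000946353 m³/qt) = 944.303 qt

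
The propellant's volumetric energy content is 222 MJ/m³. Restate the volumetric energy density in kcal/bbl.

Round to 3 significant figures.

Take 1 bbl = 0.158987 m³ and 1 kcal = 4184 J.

8440 kcal/bbl

222 MJ/m³ × 1000000 J/MJ = 2.22×10⁸ J/m³
2.22×10⁸ J/m³ ÷ 4184 J/kcal × 0.158987 m³/bbl = 8435.73 kcal/bbl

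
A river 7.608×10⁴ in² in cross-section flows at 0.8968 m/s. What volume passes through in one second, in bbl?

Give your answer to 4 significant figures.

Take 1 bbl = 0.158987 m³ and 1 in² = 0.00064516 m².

7.608×10⁴ in² × 0.00064516 → 49.0838 m²
V = v × A × t = 0.8968 m/s × 49.0838 m² × 1 s = 44.0184 m³
44.0184 m³ ÷ (0.158987 m³/bbl) = 276.868 bbl

276.9 bbl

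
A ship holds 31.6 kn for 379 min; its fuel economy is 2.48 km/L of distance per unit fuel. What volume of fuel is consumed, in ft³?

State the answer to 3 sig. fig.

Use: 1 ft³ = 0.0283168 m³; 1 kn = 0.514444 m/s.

31.6 kn → 16.2564 m/s
379 min → 22740 s
d = v × t = 16.2564 × 22740 = 369671 m
2.48 km/L → 2.48×10⁶ m/m³
V = d / (distance per unit fuel) = 369671 / 2.48×10⁶ = 0.149061 m³
In ft³: 0.149061 / 0.0283168 = 5.26405 ft³

5.26 ft³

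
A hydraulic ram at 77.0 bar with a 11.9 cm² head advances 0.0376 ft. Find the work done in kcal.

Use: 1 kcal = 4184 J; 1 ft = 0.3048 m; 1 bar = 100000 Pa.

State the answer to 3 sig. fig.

77.0 bar → 7.7×10⁶ Pa
11.9 cm² → 0.00119 m²
F = P × A = 7.7×10⁶ × 0.00119 = 9163 N
0.0376 ft → 0.0114605 m
W = F × d = 9163 × 0.0114605 = 105.013 J
In kcal: 105.013 / 4184 = 0.0250987 kcal

0.0251 kcal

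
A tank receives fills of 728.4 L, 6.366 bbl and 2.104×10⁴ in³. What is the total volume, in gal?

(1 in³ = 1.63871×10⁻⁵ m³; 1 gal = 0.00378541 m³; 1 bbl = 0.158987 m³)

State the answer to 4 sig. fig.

728.4 L × 0.001 = 0.7284 m³
6.366 bbl × 0.158987 = 1.01211 m³
2.104×10⁴ in³ × 1.63871×10⁻⁵ = 0.344785 m³
Total: 0.7284 + 1.01211 + 0.344785 = 2.0853 m³
In gal: 2.0853 / 0.00378541 = 550.878 gal

550.9 gal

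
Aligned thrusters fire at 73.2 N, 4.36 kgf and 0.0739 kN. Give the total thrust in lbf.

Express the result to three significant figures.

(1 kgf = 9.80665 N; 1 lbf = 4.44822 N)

73.2 N (already N)
4.36 kgf × 9.80665 = 42.757 N
0.0739 kN × 1000 = 73.9 N
Sum: 73.2 + 42.757 + 73.9 = 189.857 N
In lbf: 189.857 / 4.44822 = 42.6816 lbf

42.7 lbf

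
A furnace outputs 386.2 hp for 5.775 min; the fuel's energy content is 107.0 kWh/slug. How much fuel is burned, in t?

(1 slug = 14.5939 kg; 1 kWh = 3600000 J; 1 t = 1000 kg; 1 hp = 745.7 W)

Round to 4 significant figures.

0.003781 t

386.2 hp → 287989 W
5.775 min → 346.5 s
E = P × t = 287989 × 346.5 = 9.97882×10⁷ J
107.0 kWh/slug → 2.63946×10⁷ J/kg
m = E / e_s = 9.97882×10⁷ / 2.63946×10⁷ = 3.78063 kg
In t: 3.78063 / 1000 = 0.00378063 t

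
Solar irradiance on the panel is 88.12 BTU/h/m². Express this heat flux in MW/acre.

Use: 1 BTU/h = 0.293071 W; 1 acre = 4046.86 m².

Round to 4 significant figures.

0.1045 MW/acre

88.12 BTU/h/m² × 0.293071 W/BTU/h = 25.8254 W/m²
25.8254 W/m² ÷ 1000000 W/MW × 4046.86 m²/acre = 0.104512 MW/acre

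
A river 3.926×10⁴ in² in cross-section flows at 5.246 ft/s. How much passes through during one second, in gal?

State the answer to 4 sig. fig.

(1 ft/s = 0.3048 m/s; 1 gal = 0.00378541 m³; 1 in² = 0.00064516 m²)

1.070×10⁴ gal

5.246 ft/s × 0.3048 → 1.59898 m/s
3.926×10⁴ in² × 0.00064516 → 25.329 m²
V = v × A × t = 1.59898 m/s × 25.329 m² × 1 s = 40.5006 m³
40.5006 m³ ÷ (0.00378541 m³/gal) = 10699.1 gal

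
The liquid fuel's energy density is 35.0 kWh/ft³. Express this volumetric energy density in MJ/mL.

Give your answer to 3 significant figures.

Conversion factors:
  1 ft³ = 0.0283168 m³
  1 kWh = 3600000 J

0.00445 MJ/mL

35.0 kWh/ft³ × 3600000 J/kWh ÷ 0.0283168 m³/ft³ = 4.44966×10⁹ J/m³
4.44966×10⁹ J/m³ ÷ 1000000 J/MJ × 10⁻⁶ m³/mL = 0.00444966 MJ/mL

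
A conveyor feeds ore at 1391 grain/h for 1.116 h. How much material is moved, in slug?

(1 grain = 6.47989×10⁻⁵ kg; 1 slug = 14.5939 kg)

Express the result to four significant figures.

1391 grain/h → 2.50376×10⁻⁵ kg/s
1.116 h → 4017.6 s
m = ṁ × t = 2.50376×10⁻⁵ × 4017.6 = 0.100591 kg
In slug: 0.100591 / 14.5939 = 0.00689267 slug

0.006893 slug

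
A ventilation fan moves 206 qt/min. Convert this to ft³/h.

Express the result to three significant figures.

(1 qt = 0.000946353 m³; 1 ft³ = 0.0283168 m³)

413 ft³/h

206 qt/min × 0.000946353 m³/qt ÷ 60 s/min = 0.00324915 m³/s
0.00324915 m³/s ÷ 0.0283168 m³/ft³ × 3600 s/h = 413.074 ft³/h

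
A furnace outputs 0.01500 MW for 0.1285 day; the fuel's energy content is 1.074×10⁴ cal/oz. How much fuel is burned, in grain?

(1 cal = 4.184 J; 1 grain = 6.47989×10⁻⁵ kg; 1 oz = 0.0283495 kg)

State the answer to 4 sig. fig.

0.01500 MW → 15000 W
0.1285 day → 11102.4 s
E = P × t = 15000 × 11102.4 = 1.66536×10⁸ J
1.074×10⁴ cal/oz → 1.58508×10⁶ J/kg
m = E / e_s = 1.66536×10⁸ / 1.58508×10⁶ = 105.065 kg
In grain: 105.065 / 6.47989×10⁻⁵ = 1.6214×10⁶ grain

1.621×10⁶ grain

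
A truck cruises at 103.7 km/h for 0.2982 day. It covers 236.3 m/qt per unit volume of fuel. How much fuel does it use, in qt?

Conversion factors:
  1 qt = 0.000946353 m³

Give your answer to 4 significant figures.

3141 qt

103.7 km/h → 28.8056 m/s
0.2982 day → 25764.5 s
d = v × t = 28.8056 × 25764.5 = 742162 m
236.3 m/qt → 249695 m/m³
V = d / (distance per unit fuel) = 742162 / 249695 = 2.97227 m³
In qt: 2.97227 / 0.000946353 = 3140.76 qt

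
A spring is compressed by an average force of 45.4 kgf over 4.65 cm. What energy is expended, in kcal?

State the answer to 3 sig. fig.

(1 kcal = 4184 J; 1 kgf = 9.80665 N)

0.00495 kcal

45.4 kgf × 9.80665 → 445.222 N
4.65 cm × 0.01 → 0.0465 m
W = F × d = 445.222 N × 0.0465 m = 20.7028 J
20.7028 J ÷ (4184 J/kcal) = 0.00494809 kcal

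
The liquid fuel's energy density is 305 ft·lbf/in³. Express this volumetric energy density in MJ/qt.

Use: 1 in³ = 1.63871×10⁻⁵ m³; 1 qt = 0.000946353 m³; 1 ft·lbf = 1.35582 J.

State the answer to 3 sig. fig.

305 ft·lbf/in³ × 1.35582 J/ft·lbf ÷ 1.63871×10⁻⁵ m³/in³ = 2.52348×10⁷ J/m³
2.52348×10⁷ J/m³ ÷ 1000000 J/MJ × 0.000946353 m³/qt = 0.023881 MJ/qt

0.0239 MJ/qt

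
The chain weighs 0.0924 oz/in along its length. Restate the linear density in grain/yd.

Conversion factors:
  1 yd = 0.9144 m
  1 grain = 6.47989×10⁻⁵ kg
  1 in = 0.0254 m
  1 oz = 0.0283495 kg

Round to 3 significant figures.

1460 grain/yd

0.0924 oz/in × 0.0283495 kg/oz ÷ 0.0254 m/in = 0.10313 kg/m
0.10313 kg/m ÷ 6.47989×10⁻⁵ kg/grain × 0.9144 m/yd = 1455.3 grain/yd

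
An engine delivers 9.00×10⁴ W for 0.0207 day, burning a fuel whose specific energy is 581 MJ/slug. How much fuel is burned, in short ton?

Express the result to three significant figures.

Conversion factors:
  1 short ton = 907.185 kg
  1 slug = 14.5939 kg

0.0207 day → 1788.48 s
E = P × t = 90000 × 1788.48 = 1.60963×10⁸ J
581 MJ/slug → 3.98112×10⁷ J/kg
m = E / e_s = 1.60963×10⁸ / 3.98112×10⁷ = 4.04316 kg
In short ton: 4.04316 / 907.185 = 0.00445682 short ton

0.00446 short ton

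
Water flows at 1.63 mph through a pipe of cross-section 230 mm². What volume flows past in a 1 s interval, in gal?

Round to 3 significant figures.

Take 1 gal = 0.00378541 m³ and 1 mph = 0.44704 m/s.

0.0443 gal

1.63 mph × 0.44704 = 0.728675 m/s
230 mm² × 10⁻⁶ = 2.3×10⁻⁴ m²
V = v × A × t = 0.728675 m/s × 2.3×10⁻⁴ m² × 1 s = 1.67595×10⁻⁴ m³
1.67595×10⁻⁴ m³ ÷ (0.00378541 m³/gal) = 0.0442739 gal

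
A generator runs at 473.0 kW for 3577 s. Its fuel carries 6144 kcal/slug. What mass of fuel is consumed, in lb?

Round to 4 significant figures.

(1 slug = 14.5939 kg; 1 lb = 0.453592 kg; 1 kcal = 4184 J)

2118 lb

473.0 kW → 473000 W
E = P × t = 473000 × 3577 = 1.69192×10⁹ J
6144 kcal/slug → 1.76145×10⁶ J/kg
m = E / e_s = 1.69192×10⁹ / 1.76145×10⁶ = 960.527 kg
In lb: 960.527 / 0.453592 = 2117.6 lb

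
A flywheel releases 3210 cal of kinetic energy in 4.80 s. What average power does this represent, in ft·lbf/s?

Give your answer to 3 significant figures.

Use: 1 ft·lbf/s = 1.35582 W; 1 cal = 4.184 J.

3210 cal × 4.184 = 13430.6 J
P = E / t = 13430.6 J / 4.8 s = 2798.04 W
2798.04 W ÷ (1.35582 W/ft·lbf/s) = 2063.73 ft·lbf/s

2060 ft·lbf/s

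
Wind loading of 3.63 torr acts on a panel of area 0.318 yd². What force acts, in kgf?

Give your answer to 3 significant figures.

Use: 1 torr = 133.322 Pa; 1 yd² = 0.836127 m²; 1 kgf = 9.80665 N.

13.1 kgf

3.63 torr × 133.322 → 483.959 Pa
0.318 yd² × 0.836127 → 0.265888 m²
F = P × A = 483.959 Pa × 0.265888 m² = 128.679 N
128.679 N ÷ (9.80665 N/kgf) = 13.1216 kgf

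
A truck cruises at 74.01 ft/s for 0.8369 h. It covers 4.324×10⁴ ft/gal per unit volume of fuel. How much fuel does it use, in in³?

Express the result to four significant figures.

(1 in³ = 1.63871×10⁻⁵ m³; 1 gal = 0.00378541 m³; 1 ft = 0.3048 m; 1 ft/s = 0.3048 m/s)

74.01 ft/s → 22.5582 m/s
0.8369 h → 3012.84 s
d = v × t = 22.5582 × 3012.84 = 67964.2 m
4.324×10⁴ ft/gal → 3.48167×10⁶ m/m³
V = d / (distance per unit fuel) = 67964.2 / 3.48167×10⁶ = 0.0195206 m³
In in³: 0.0195206 / 1.63871×10⁻⁵ = 1191.22 in³

1191 in³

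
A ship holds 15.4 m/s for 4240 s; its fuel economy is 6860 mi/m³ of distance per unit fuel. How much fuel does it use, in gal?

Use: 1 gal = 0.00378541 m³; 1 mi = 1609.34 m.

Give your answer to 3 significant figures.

1.56 gal

d = v × t = 15.4 × 4240 = 65296 m
6860 mi/m³ → 1.10401×10⁷ m/m³
V = d / (distance per unit fuel) = 65296 / 1.10401×10⁷ = 0.00591444 m³
In gal: 0.00591444 / 0.00378541 = 1.56243 gal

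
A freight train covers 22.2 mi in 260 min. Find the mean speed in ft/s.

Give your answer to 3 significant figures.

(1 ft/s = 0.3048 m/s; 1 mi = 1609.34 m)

22.2 mi × 1609.34 → 35727.3 m
260 min × 60 → 15600 s
v = d / t = 35727.3 m / 15600 s = 2.29021 m/s
2.29021 m/s ÷ (0.3048 m/s/ft/s) = 7.51381 ft/s

7.51 ft/s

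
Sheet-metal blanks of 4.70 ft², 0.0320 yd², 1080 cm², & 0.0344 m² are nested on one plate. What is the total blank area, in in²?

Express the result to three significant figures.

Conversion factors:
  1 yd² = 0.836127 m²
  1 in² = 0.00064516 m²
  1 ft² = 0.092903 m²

939 in²

4.70 ft² × 0.092903 = 0.436644 m²
0.0320 yd² × 0.836127 = 0.0267561 m²
1080 cm² × 0.0001 = 0.108 m²
0.0344 m² (already m²)
Total: 0.436644 + 0.0267561 + 0.108 + 0.0344 = 0.6058 m²
In in²: 0.6058 / 0.00064516 = 938.992 in²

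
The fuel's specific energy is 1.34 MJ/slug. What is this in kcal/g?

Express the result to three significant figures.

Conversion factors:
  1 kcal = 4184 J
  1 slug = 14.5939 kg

1.34 MJ/slug × 1000000 J/MJ ÷ 14.5939 kg/slug = 91819.2 J/kg
91819.2 J/kg ÷ 4184 J/kcal × 0.001 kg/g = 0.0219453 kcal/g

0.0219 kcal/g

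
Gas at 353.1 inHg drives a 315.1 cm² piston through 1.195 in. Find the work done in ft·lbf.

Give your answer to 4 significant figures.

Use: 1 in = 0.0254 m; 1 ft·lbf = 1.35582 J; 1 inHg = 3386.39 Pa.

843.5 ft·lbf

353.1 inHg → 1.19573×10⁶ Pa
315.1 cm² → 0.03151 m²
F = P × A = 1.19573×10⁶ × 0.03151 = 37677.5 N
1.195 in → 0.030353 m
W = F × d = 37677.5 × 0.030353 = 1143.63 J
In ft·lbf: 1143.63 / 1.35582 = 843.497 ft·lbf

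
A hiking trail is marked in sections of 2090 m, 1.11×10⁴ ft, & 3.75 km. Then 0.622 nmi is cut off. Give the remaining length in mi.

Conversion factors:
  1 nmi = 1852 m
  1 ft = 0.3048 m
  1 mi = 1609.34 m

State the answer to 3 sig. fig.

2090 m (already m)
1.11×10⁴ ft × 0.3048 = 3383.28 m
3.75 km × 1000 = 3750 m
0.622 nmi × 1852 = 1151.94 m
Sum: 2090 + 3383.28 + 3750 − 1151.94 = 8071.34 m
In mi: 8071.34 / 1609.34 = 5.01531 mi

5.02 mi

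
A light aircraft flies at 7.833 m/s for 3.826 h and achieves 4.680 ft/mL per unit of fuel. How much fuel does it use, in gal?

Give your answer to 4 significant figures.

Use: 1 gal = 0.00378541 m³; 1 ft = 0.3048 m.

19.98 gal

3.826 h → 13773.6 s
d = v × t = 7.833 × 13773.6 = 107889 m
4.680 ft/mL → 1.42646×10⁶ m/m³
V = d / (distance per unit fuel) = 107889 / 1.42646×10⁶ = 0.0756341 m³
In gal: 0.0756341 / 0.00378541 = 19.9804 gal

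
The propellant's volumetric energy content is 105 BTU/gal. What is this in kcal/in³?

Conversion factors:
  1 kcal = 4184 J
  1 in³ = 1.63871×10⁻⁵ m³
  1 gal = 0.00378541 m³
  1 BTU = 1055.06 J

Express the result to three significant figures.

105 BTU/gal × 1055.06 J/BTU ÷ 0.00378541 m³/gal = 2.92653×10⁷ J/m³
2.92653×10⁷ J/m³ ÷ 4184 J/kcal × 1.63871×10⁻⁵ m³/in³ = 0.114621 kcal/in³

0.115 kcal/in³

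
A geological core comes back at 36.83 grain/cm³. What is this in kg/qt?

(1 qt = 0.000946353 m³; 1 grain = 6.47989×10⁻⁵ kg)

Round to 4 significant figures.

2.259 kg/qt

36.83 grain/cm³ × 6.47989×10⁻⁵ kg/grain ÷ 10⁻⁶ m³/cm³ = 2386.54 kg/m³
2386.54 kg/m³ × 0.000946353 m³/qt = 2.25851 kg/qt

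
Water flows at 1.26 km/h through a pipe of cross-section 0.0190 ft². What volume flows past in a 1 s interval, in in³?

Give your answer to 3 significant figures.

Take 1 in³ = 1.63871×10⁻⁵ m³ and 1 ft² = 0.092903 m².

37.7 in³

1.26 km/h × (1/3.6) → 0.35 m/s
0.0190 ft² × 0.092903 → 0.00176516 m²
V = v × A × t = 0.35 m/s × 0.00176516 m² × 1 s = 6.17806×10⁻⁴ m³
6.17806×10⁻⁴ m³ ÷ (1.63871×10⁻⁵ m³/in³) = 37.7008 in³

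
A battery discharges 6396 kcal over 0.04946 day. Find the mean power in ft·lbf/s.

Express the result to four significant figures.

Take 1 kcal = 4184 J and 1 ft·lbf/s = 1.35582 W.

6396 kcal × 4184 → 2.67609×10⁷ J
0.04946 day × 86400 → 4273.34 s
P = E / t = 2.67609×10⁷ J / 4273.34 s = 6262.29 W
6262.29 W ÷ (1.35582 W/ft·lbf/s) = 4618.82 ft·lbf/s

4619 ft·lbf/s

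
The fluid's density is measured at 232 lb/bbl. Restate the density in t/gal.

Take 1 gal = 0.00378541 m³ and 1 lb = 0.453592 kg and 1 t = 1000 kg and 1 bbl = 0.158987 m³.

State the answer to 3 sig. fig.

232 lb/bbl × 0.453592 kg/lb ÷ 0.158987 m³/bbl = 661.899 kg/m³
661.899 kg/m³ ÷ 1000 kg/t × 0.00378541 m³/gal = 0.00250556 t/gal

0.00251 t/gal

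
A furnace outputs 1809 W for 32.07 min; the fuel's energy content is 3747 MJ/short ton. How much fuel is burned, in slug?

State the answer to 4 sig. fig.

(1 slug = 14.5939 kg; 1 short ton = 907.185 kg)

32.07 min → 1924.2 s
E = P × t = 1809 × 1924.2 = 3.48088×10⁶ J
3747 MJ/short ton → 4.13036×10⁶ J/kg
m = E / e_s = 3.48088×10⁶ / 4.13036×10⁶ = 0.842755 kg
In slug: 0.842755 / 14.5939 = 0.0577471 slug

0.05775 slug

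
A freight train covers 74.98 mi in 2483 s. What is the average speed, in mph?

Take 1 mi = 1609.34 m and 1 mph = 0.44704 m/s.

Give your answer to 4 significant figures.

74.98 mi × 1609.34 = 120668 m
v = d / t = 120668 m / 2483 s = 48.5977 m/s
48.5977 m/s ÷ (0.44704 m/s/mph) = 108.71 mph

108.7 mph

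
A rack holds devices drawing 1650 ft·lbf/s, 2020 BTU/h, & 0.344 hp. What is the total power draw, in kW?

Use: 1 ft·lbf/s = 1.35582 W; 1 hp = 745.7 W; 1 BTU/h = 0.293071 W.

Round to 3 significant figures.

1650 ft·lbf/s × 1.35582 = 2237.1 W
2020 BTU/h × 0.293071 = 592.003 W
0.344 hp × 745.7 = 256.521 W
Total: 2237.1 + 592.003 + 256.521 = 3085.62 W
In kW: 3085.62 / 1000 = 3.08562 kW

3.09 kW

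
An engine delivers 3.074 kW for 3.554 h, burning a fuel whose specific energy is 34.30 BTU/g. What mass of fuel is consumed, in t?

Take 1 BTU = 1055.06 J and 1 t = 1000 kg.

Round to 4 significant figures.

3.074 kW → 3074 W
3.554 h → 12794.4 s
E = P × t = 3074 × 12794.4 = 3.933×10⁷ J
34.30 BTU/g → 3.61886×10⁷ J/kg
m = E / e_s = 3.933×10⁷ / 3.61886×10⁷ = 1.08681 kg
In t: 1.08681 / 1000 = 0.00108681 t

0.001087 t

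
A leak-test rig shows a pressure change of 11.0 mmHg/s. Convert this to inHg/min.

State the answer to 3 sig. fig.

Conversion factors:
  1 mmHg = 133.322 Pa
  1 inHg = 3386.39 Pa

26.0 inHg/min

11.0 mmHg/s × 133.322 Pa/mmHg = 1466.54 Pa/s
1466.54 Pa/s ÷ 3386.39 Pa/inHg × 60 s/min = 25.9841 inHg/min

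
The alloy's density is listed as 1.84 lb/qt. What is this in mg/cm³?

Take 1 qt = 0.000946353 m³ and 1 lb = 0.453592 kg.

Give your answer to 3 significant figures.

1.84 lb/qt × 0.453592 kg/lb ÷ 0.000946353 m³/qt = 881.922 kg/m³
881.922 kg/m³ ÷ 10⁻⁶ kg/mg × 10⁻⁶ m³/cm³ = 881.922 mg/cm³

882 mg/cm³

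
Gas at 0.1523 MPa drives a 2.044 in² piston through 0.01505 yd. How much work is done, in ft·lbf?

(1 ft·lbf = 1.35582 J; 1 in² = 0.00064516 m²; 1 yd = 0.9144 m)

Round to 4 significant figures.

0.1523 MPa → 152300 Pa
2.044 in² → 0.00131871 m²
F = P × A = 152300 × 0.00131871 = 200.84 N
0.01505 yd → 0.0137617 m
W = F × d = 200.84 × 0.0137617 = 2.7639 J
In ft·lbf: 2.7639 / 1.35582 = 2.03854 ft·lbf

2.039 ft·lbf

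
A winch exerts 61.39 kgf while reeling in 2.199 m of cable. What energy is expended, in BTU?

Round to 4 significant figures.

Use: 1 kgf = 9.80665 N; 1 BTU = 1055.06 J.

61.39 kgf × 9.80665 → 602.03 N
W = F × d = 602.03 N × 2.199 m = 1323.86 J
1323.86 J ÷ (1055.06 J/BTU) = 1.25477 BTU

1.255 BTU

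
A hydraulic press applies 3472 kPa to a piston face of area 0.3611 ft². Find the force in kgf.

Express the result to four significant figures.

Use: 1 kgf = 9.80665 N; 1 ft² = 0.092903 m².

1.188×10⁴ kgf

3472 kPa × 1000 = 3.472×10⁶ Pa
0.3611 ft² × 0.092903 = 0.0335473 m²
F = P × A = 3.472×10⁶ Pa × 0.0335473 m² = 116476 N
116476 N ÷ (9.80665 N/kgf) = 11877.2 kgf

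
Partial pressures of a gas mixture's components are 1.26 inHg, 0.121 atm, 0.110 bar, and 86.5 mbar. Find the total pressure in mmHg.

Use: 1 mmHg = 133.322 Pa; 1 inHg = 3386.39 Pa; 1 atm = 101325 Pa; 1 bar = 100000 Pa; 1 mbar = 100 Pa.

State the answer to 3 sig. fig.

1.26 inHg × 3386.39 = 4266.85 Pa
0.121 atm × 101325 = 12260.3 Pa
0.110 bar × 100000 = 11000 Pa
86.5 mbar × 100 = 8650 Pa
Sum: 4266.85 + 12260.3 + 11000 + 8650 = 36177.2 Pa
In mmHg: 36177.2 / 133.322 = 271.352 mmHg

271 mmHg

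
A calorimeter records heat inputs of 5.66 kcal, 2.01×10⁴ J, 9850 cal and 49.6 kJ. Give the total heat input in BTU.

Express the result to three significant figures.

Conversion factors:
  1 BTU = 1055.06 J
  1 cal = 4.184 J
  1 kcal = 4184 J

128 BTU

5.66 kcal × 4184 = 23681.4 J
2.01×10⁴ J (already J)
9850 cal × 4.184 = 41212.4 J
49.6 kJ × 1000 = 49600 J
Total: 23681.4 + 20100 + 41212.4 + 49600 = 134594 J
In BTU: 134594 / 1055.06 = 127.57 BTU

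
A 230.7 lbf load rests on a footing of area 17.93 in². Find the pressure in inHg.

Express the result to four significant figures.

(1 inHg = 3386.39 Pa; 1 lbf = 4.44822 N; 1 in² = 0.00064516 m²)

26.20 inHg

230.7 lbf × 4.44822 → 1026.2 N
17.93 in² × 0.00064516 → 0.0115677 m²
P = F / A = 1026.2 N / 0.0115677 m² = 88712.5 Pa
88712.5 Pa ÷ (3386.39 Pa/inHg) = 26.1968 inHg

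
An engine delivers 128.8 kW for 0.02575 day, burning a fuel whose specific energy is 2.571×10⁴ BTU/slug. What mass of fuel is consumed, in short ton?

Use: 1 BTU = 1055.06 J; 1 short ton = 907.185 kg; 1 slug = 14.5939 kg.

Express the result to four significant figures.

0.1699 short ton

128.8 kW → 128800 W
0.02575 day → 2224.8 s
E = P × t = 128800 × 2224.8 = 2.86554×10⁸ J
2.571×10⁴ BTU/slug → 1.85869×10⁶ J/kg
m = E / e_s = 2.86554×10⁸ / 1.85869×10⁶ = 154.17 kg
In short ton: 154.17 / 907.185 = 0.169943 short ton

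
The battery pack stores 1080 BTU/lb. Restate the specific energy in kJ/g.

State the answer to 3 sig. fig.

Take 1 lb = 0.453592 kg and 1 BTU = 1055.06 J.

1080 BTU/lb × 1055.06 J/BTU ÷ 0.453592 kg/lb = 2.51209×10⁶ J/kg
2.51209×10⁶ J/kg ÷ 1000 J/kJ × 0.001 kg/g = 2.51209 kJ/g

2.51 kJ/g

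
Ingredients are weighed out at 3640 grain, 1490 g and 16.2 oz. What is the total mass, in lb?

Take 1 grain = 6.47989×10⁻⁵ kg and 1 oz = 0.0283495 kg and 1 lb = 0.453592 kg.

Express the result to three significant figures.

3640 grain × 6.47989×10⁻⁵ → 0.235868 kg
1490 g × 0.001 → 1.49 kg
16.2 oz × 0.0283495 → 0.459262 kg
Sum: 0.235868 + 1.49 + 0.459262 = 2.18513 kg
In lb: 2.18513 / 0.453592 = 4.81739 lb

4.82 lb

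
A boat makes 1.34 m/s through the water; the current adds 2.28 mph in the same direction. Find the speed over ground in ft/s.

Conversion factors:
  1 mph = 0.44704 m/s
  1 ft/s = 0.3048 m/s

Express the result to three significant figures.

7.74 ft/s

1.34 m/s (already m/s)
2.28 mph × 0.44704 → 1.01925 m/s
Combined: 1.34 + 1.01925 = 2.35925 m/s
In ft/s: 2.35925 / 0.3048 = 7.74032 ft/s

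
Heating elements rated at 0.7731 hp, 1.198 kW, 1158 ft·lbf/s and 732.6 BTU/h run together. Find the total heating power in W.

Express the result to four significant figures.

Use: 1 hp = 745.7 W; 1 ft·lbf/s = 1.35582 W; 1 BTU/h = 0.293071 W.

0.7731 hp × 745.7 → 576.501 W
1.198 kW × 1000 → 1198 W
1158 ft·lbf/s × 1.35582 → 1570.04 W
732.6 BTU/h × 0.293071 → 214.704 W
Combined: 576.501 + 1198 + 1570.04 + 214.704 = 3559.24 W

3559 W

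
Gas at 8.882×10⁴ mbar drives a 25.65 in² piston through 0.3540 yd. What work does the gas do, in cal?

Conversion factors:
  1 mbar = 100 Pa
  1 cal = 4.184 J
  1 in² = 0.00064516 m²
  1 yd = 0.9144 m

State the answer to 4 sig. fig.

1.137×10⁴ cal

8.882×10⁴ mbar → 8.882×10⁶ Pa
25.65 in² → 0.0165484 m²
F = P × A = 8.882×10⁶ × 0.0165484 = 146983 N
0.3540 yd → 0.323698 m
W = F × d = 146983 × 0.323698 = 47578.1 J
In cal: 47578.1 / 4.184 = 11371.4 cal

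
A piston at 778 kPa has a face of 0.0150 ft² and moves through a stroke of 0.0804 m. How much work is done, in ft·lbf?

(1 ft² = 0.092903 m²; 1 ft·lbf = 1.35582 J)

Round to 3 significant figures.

64.3 ft·lbf

778 kPa → 778000 Pa
0.0150 ft² → 0.00139354 m²
F = P × A = 778000 × 0.00139354 = 1084.17 N
W = F × d = 1084.17 × 0.0804 = 87.1673 J
In ft·lbf: 87.1673 / 1.35582 = 64.2912 ft·lbf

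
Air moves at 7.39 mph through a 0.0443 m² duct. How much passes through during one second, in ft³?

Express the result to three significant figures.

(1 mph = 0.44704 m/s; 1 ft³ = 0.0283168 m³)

7.39 mph × 0.44704 → 3.30363 m/s
V = v × A × t = 3.30363 m/s × 0.0443 m² × 1 s = 0.146351 m³
0.146351 m³ ÷ (0.0283168 m³/ft³) = 5.16835 ft³

5.17 ft³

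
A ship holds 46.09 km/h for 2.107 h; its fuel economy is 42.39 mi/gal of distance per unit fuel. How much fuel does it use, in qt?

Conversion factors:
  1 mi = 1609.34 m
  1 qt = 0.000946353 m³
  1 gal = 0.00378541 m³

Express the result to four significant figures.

46.09 km/h → 12.8028 m/s
2.107 h → 7585.2 s
d = v × t = 12.8028 × 7585.2 = 97111.8 m
42.39 mi/gal → 1.80218×10⁷ m/m³
V = d / (distance per unit fuel) = 97111.8 / 1.80218×10⁷ = 0.00538857 m³
In qt: 0.00538857 / 0.000946353 = 5.69404 qt

5.694 qt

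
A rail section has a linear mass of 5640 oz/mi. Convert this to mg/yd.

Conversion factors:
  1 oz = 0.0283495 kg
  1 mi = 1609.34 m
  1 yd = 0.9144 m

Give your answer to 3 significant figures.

5640 oz/mi × 0.0283495 kg/oz ÷ 1609.34 m/mi = 0.099352 kg/m
0.099352 kg/m ÷ 10⁻⁶ kg/mg × 0.9144 m/yd = 90847.5 mg/yd

9.08×10⁴ mg/yd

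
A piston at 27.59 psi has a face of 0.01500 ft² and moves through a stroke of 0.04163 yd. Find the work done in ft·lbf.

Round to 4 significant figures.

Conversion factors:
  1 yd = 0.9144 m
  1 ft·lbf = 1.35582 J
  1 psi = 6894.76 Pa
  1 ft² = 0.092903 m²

7.443 ft·lbf

27.59 psi → 190226 Pa
0.01500 ft² → 0.00139354 m²
F = P × A = 190226 × 0.00139354 = 265.088 N
0.04163 yd → 0.0380665 m
W = F × d = 265.088 × 0.0380665 = 10.091 J
In ft·lbf: 10.091 / 1.35582 = 7.44273 ft·lbf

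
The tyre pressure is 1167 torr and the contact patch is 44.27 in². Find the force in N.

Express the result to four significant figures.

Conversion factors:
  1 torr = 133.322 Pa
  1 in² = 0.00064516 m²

1167 torr × 133.322 → 155587 Pa
44.27 in² × 0.00064516 → 0.0285612 m²
F = P × A = 155587 Pa × 0.0285612 m² = 4443.75 N

4444 N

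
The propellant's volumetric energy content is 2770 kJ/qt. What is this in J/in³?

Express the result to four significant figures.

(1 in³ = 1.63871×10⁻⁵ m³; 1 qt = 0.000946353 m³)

2770 kJ/qt × 1000 J/kJ ÷ 0.000946353 m³/qt = 2.92703×10⁹ J/m³
2.92703×10⁹ J/m³ × 1.63871×10⁻⁵ m³/in³ = 47965.5 J/in³

4.797×10⁴ J/in³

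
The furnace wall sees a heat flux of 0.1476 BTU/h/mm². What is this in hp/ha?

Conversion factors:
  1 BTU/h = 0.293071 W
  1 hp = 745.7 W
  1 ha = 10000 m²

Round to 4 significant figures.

0.1476 BTU/h/mm² × 0.293071 W/BTU/h ÷ 10⁻⁶ m²/mm² = 43257.3 W/m²
43257.3 W/m² ÷ 745.7 W/hp × 10000 m²/ha = 580090 hp/ha

5.801×10⁵ hp/ha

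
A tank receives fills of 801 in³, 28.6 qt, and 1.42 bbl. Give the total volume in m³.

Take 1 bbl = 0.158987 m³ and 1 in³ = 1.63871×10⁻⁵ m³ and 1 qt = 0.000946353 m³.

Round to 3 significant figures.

801 in³ × 1.63871×10⁻⁵ = 0.0131261 m³
28.6 qt × 0.000946353 = 0.0270657 m³
1.42 bbl × 0.158987 = 0.225762 m³
Total: 0.0131261 + 0.0270657 + 0.225762 = 0.265954 m³

0.266 m³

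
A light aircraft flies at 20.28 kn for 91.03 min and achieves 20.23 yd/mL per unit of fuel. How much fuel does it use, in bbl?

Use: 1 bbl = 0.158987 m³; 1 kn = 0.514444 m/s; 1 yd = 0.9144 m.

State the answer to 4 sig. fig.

0.01938 bbl

20.28 kn → 10.4329 m/s
91.03 min → 5461.8 s
d = v × t = 10.4329 × 5461.8 = 56982.4 m
20.23 yd/mL → 1.84983×10⁷ m/m³
V = d / (distance per unit fuel) = 56982.4 / 1.84983×10⁷ = 0.00308041 m³
In bbl: 0.00308041 / 0.158987 = 0.0193752 bbl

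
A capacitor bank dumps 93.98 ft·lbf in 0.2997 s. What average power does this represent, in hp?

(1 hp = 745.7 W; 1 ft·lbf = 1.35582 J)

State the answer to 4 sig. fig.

0.5701 hp

93.98 ft·lbf × 1.35582 → 127.42 J
P = E / t = 127.42 J / 0.2997 s = 425.158 W
425.158 W ÷ (745.7 W/hp) = 0.570146 hp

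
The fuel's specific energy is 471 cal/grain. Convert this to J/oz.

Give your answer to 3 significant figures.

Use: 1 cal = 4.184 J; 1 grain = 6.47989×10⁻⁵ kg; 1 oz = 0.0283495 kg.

471 cal/grain × 4.184 J/cal ÷ 6.47989×10⁻⁵ kg/grain = 3.0412×10⁷ J/kg
3.0412×10⁷ J/kg × 0.0283495 kg/oz = 862165 J/oz

8.62×10⁵ J/oz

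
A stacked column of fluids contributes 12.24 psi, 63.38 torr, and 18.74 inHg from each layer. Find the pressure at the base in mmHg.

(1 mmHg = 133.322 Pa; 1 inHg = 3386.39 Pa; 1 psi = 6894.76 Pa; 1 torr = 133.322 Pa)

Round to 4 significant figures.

1172 mmHg

12.24 psi × 6894.76 → 84391.9 Pa
63.38 torr × 133.322 → 8449.95 Pa
18.74 inHg × 3386.39 → 63460.9 Pa
Combined: 84391.9 + 8449.95 + 63460.9 = 156303 Pa
In mmHg: 156303 / 133.322 = 1172.37 mmHg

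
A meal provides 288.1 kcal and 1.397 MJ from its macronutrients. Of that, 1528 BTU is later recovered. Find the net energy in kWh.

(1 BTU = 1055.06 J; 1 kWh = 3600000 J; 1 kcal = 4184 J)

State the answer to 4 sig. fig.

0.2751 kWh

288.1 kcal × 4184 → 1.20541×10⁶ J
1.397 MJ × 1000000 → 1.397×10⁶ J
1528 BTU × 1055.06 → 1.61213×10⁶ J
Net: 1.20541×10⁶ + 1.397×10⁶ − 1.61213×10⁶ = 990280 J
In kWh: 990280 / 3600000 = 0.275078 kWh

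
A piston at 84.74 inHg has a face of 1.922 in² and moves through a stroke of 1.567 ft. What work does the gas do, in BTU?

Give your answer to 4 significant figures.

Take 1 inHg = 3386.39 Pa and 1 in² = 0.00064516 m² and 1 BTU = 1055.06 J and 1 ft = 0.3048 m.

0.1611 BTU

84.74 inHg → 286963 Pa
1.922 in² → 0.00124 m²
F = P × A = 286963 × 0.00124 = 355.834 N
1.567 ft → 0.477622 m
W = F × d = 355.834 × 0.477622 = 169.954 J
In BTU: 169.954 / 1055.06 = 0.161085 BTU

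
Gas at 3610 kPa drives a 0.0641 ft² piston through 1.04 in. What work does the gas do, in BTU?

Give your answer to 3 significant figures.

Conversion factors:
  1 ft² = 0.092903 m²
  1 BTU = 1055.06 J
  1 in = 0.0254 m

0.538 BTU

3610 kPa → 3.61×10⁶ Pa
0.0641 ft² → 0.00595508 m²
F = P × A = 3.61×10⁶ × 0.00595508 = 21497.8 N
1.04 in → 0.026416 m
W = F × d = 21497.8 × 0.026416 = 567.886 J
In BTU: 567.886 / 1055.06 = 0.53825 BTU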